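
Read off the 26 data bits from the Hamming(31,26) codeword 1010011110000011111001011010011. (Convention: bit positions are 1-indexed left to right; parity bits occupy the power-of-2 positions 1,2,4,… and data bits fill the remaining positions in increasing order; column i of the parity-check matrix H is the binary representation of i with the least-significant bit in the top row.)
Parity bits occupy power-of-2 positions; data bits are at positions {3,5,6,7,9,10,11,12,13,14,15,17,18,19,20,21,22,23,24,25,26,27,28,29,30,31} (1-indexed).
Extract: c[3]=1 c[5]=0 c[6]=1 c[7]=1 c[9]=1 c[10]=0 c[11]=0 c[12]=0 c[13]=0 c[14]=0 c[15]=1 c[17]=1 c[18]=1 c[19]=1 c[20]=0 c[21]=0 c[22]=1 c[23]=0 c[24]=1 c[25]=1 c[26]=0 c[27]=1 c[28]=0 c[29]=0 c[30]=1 c[31]=1
Data = 10111000001111001011010011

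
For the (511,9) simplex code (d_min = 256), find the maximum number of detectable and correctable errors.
Detection only: up to d_min − 1 = 255 errors.
Correction: up to ⌊(d_min − 1)/2⌋ = ⌊255/2⌋ = 127 errors.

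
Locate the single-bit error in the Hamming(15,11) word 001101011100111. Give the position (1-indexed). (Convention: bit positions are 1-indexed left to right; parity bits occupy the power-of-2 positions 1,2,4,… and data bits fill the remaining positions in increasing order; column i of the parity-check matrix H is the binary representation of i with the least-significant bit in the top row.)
Syndrome s = H · r^T (mod 2), r = 001101011100111:
  s[0] = (101010101010101)·(001101011100111) mod 2 = 0+0+1+0+0+0+0+0+1+0+0+0+1+0+1 mod 2 = 0
  s[1] = (011001100110011)·(001101011100111) mod 2 = 0+0+1+0+0+1+0+0+0+1+0+0+0+1+1 mod 2 = 1
  s[2] = (000111100001111)·(001101011100111) mod 2 = 0+0+0+1+0+1+0+0+0+0+0+0+1+1+1 mod 2 = 1
  s[3] = (000000011111111)·(001101011100111) mod 2 = 0+0+0+0+0+0+0+1+1+1+0+0+1+1+1 mod 2 = 0
Syndrome = 0110
Column i of H is the binary representation of i, so the syndrome is the binary index of the flipped bit.
Read s = 0110 with s[0] as LSB: 0·2^0 + 1·2^1 + 1·2^2 + 0·2^3 = 6.
Error is at bit position 6.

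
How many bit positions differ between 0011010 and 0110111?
XOR = 0101101, count of 1s = 4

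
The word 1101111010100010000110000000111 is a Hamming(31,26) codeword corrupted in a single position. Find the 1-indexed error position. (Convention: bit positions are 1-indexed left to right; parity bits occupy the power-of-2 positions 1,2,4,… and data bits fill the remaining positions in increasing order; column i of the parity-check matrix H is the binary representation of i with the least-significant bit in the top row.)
Syndrome s = H · r^T (mod 2), r = 1101111010100010000110000000111:
  s[0] = (1010101010101010101010101010101)·(1101111010100010000110000000111) mod 2 = 1+0+0+0+1+0+1+0+1+0+1+0+0+0+1+0+0+0+0+0+1+0+0+0+0+0+0+0+1+0+1 mod 2 = 1
  s[1] = (0110011001100110011001100110011)·(1101111010100010000110000000111) mod 2 = 0+1+0+0+0+1+1+0+0+0+1+0+0+0+1+0+0+0+0+0+0+0+0+0+0+0+0+0+0+1+1 mod 2 = 1
  s[2] = (0001111000011110000111100001111)·(1101111010100010000110000000111) mod 2 = 0+0+0+1+1+1+1+0+0+0+0+0+0+0+1+0+0+0+0+1+1+0+0+0+0+0+0+0+1+1+1 mod 2 = 0
  s[3] = (0000000111111110000000011111111)·(1101111010100010000110000000111) mod 2 = 0+0+0+0+0+0+0+0+1+0+1+0+0+0+1+0+0+0+0+0+0+0+0+0+0+0+0+0+1+1+1 mod 2 = 0
  s[4] = (0000000000000001111111111111111)·(1101111010100010000110000000111) mod 2 = 0+0+0+0+0+0+0+0+0+0+0+0+0+0+0+0+0+0+0+1+1+0+0+0+0+0+0+0+1+1+1 mod 2 = 1
Syndrome = 11001
Column i of H is the binary representation of i, so the syndrome is the binary index of the flipped bit.
Read s = 11001 with s[0] as LSB: 1·2^0 + 1·2^1 + 0·2^2 + 0·2^3 + 1·2^4 = 19.
Error is at bit position 19.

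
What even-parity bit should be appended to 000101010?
Sum of data bits: 0+0+0+1+0+1+0+1+0 = 3.
3 mod 2 = 1, so parity bit = 1.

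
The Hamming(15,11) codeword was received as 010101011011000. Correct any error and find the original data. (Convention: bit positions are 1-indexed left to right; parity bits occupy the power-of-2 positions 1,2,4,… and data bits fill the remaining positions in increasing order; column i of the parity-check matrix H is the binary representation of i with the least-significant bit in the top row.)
Syndrome s = H · r^T (mod 2), r = 010101011011000:
  s[0] = (101010101010101)·(010101011011000) mod 2 = 0+0+0+0+0+0+0+0+1+0+1+0+0+0+0 mod 2 = 0
  s[1] = (011001100110011)·(010101011011000) mod 2 = 0+1+0+0+0+1+0+0+0+0+1+0+0+0+0 mod 2 = 1
  s[2] = (000111100001111)·(010101011011000) mod 2 = 0+0+0+1+0+1+0+0+0+0+0+1+0+0+0 mod 2 = 1
  s[3] = (000000011111111)·(010101011011000) mod 2 = 0+0+0+0+0+0+0+1+1+0+1+1+0+0+0 mod 2 = 0
Syndrome = 0110
Column 6 of H equals this syndrome → error at bit 6 (1-indexed).
Flip bit 6: 010101011011000 → 010100011011000
Extract data bits at positions {3,5,6,7,9,10,11,12,13,14,15}: 00001011000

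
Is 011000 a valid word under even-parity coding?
Sum of all bits: 0+1+1+0+0+0 = 2; 2 mod 2 = 0. Result is 0 → valid parity.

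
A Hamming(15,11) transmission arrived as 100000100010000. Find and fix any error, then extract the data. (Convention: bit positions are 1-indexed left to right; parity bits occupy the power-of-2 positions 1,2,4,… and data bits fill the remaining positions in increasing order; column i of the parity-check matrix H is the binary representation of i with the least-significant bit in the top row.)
Syndrome s = H · r^T (mod 2), r = 100000100010000:
  s[0] = (101010101010101)·(100000100010000) mod 2 = 1+0+0+0+0+0+1+0+0+0+1+0+0+0+0 mod 2 = 1
  s[1] = (011001100110011)·(100000100010000) mod 2 = 0+0+0+0+0+0+1+0+0+0+1+0+0+0+0 mod 2 = 0
  s[2] = (000111100001111)·(100000100010000) mod 2 = 0+0+0+0+0+0+1+0+0+0+0+0+0+0+0 mod 2 = 1
  s[3] = (000000011111111)·(100000100010000) mod 2 = 0+0+0+0+0+0+0+0+0+0+1+0+0+0+0 mod 2 = 1
Syndrome = 1011
Column 13 of H equals this syndrome → error at bit 13 (1-indexed).
Flip bit 13: 100000100010000 → 100000100010100
Extract data bits at positions {3,5,6,7,9,10,11,12,13,14,15}: 00010010100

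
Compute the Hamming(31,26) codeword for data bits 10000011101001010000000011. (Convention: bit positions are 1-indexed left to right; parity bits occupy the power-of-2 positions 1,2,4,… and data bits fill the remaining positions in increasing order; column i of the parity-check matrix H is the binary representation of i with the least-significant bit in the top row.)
Codeword c = d · G (mod 2), d = 10000011101001010000000011:
  c[0] = d·G[:,0] = (10000011101001010000000011)·(11011010101101010101010101) mod 2 = 1+0+0+0+0+0+1+0+1+0+1+0+0+1+0+1+0+0+0+0+0+0+0+0+0+1 mod 2 = 1
  c[1] = d·G[:,1] = (10000011101001010000000011)·(10110110011011001100110011) mod 2 = 1+0+0+0+0+0+1+0+0+0+1+0+0+1+0+0+0+0+0+0+0+0+0+0+1+1 mod 2 = 0
  c[2] = d·G[:,2] = (10000011101001010000000011)·(10000000000000000000000000) mod 2 = 1+0+0+0+0+0+0+0+0+0+0+0+0+0+0+0+0+0+0+0+0+0+0+0+0+0 mod 2 = 1
  c[3] = d·G[:,3] = (10000011101001010000000011)·(01110001111000111100001111) mod 2 = 0+0+0+0+0+0+0+1+1+0+1+0+0+0+0+1+0+0+0+0+0+0+0+0+1+1 mod 2 = 0
  c[4] = d·G[:,4] = (10000011101001010000000011)·(01000000000000000000000000) mod 2 = 0+0+0+0+0+0+0+0+0+0+0+0+0+0+0+0+0+0+0+0+0+0+0+0+0+0 mod 2 = 0
  c[5] = d·G[:,5] = (10000011101001010000000011)·(00100000000000000000000000) mod 2 = 0+0+0+0+0+0+0+0+0+0+0+0+0+0+0+0+0+0+0+0+0+0+0+0+0+0 mod 2 = 0
  c[6] = d·G[:,6] = (10000011101001010000000011)·(00010000000000000000000000) mod 2 = 0+0+0+0+0+0+0+0+0+0+0+0+0+0+0+0+0+0+0+0+0+0+0+0+0+0 mod 2 = 0
  c[7] = d·G[:,7] = (10000011101001010000000011)·(00001111111000000011111111) mod 2 = 0+0+0+0+0+0+1+1+1+0+1+0+0+0+0+0+0+0+0+0+0+0+0+0+1+1 mod 2 = 0
  c[8] = d·G[:,8] = (10000011101001010000000011)·(00001000000000000000000000) mod 2 = 0+0+0+0+0+0+0+0+0+0+0+0+0+0+0+0+0+0+0+0+0+0+0+0+0+0 mod 2 = 0
  c[9] = d·G[:,9] = (10000011101001010000000011)·(00000100000000000000000000) mod 2 = 0+0+0+0+0+0+0+0+0+0+0+0+0+0+0+0+0+0+0+0+0+0+0+0+0+0 mod 2 = 0
  c[10] = d·G[:,10] = (10000011101001010000000011)·(00000010000000000000000000) mod 2 = 0+0+0+0+0+0+1+0+0+0+0+0+0+0+0+0+0+0+0+0+0+0+0+0+0+0 mod 2 = 1
  c[11] = d·G[:,11] = (10000011101001010000000011)·(00000001000000000000000000) mod 2 = 0+0+0+0+0+0+0+1+0+0+0+0+0+0+0+0+0+0+0+0+0+0+0+0+0+0 mod 2 = 1
  c[12] = d·G[:,12] = (10000011101001010000000011)·(00000000100000000000000000) mod 2 = 0+0+0+0+0+0+0+0+1+0+0+0+0+0+0+0+0+0+0+0+0+0+0+0+0+0 mod 2 = 1
  c[13] = d·G[:,13] = (10000011101001010000000011)·(00000000010000000000000000) mod 2 = 0+0+0+0+0+0+0+0+0+0+0+0+0+0+0+0+0+0+0+0+0+0+0+0+0+0 mod 2 = 0
  c[14] = d·G[:,14] = (10000011101001010000000011)·(00000000001000000000000000) mod 2 = 0+0+0+0+0+0+0+0+0+0+1+0+0+0+0+0+0+0+0+0+0+0+0+0+0+0 mod 2 = 1
  c[15] = d·G[:,15] = (10000011101001010000000011)·(00000000000111111111111111) mod 2 = 0+0+0+0+0+0+0+0+0+0+0+0+0+1+0+1+0+0+0+0+0+0+0+0+1+1 mod 2 = 0
  c[16] = d·G[:,16] = (10000011101001010000000011)·(00000000000100000000000000) mod 2 = 0+0+0+0+0+0+0+0+0+0+0+0+0+0+0+0+0+0+0+0+0+0+0+0+0+0 mod 2 = 0
  c[17] = d·G[:,17] = (10000011101001010000000011)·(00000000000010000000000000) mod 2 = 0+0+0+0+0+0+0+0+0+0+0+0+0+0+0+0+0+0+0+0+0+0+0+0+0+0 mod 2 = 0
  c[18] = d·G[:,18] = (10000011101001010000000011)·(00000000000001000000000000) mod 2 = 0+0+0+0+0+0+0+0+0+0+0+0+0+1+0+0+0+0+0+0+0+0+0+0+0+0 mod 2 = 1
  c[19] = d·G[:,19] = (10000011101001010000000011)·(00000000000000100000000000) mod 2 = 0+0+0+0+0+0+0+0+0+0+0+0+0+0+0+0+0+0+0+0+0+0+0+0+0+0 mod 2 = 0
  c[20] = d·G[:,20] = (10000011101001010000000011)·(00000000000000010000000000) mod 2 = 0+0+0+0+0+0+0+0+0+0+0+0+0+0+0+1+0+0+0+0+0+0+0+0+0+0 mod 2 = 1
  c[21] = d·G[:,21] = (10000011101001010000000011)·(00000000000000001000000000) mod 2 = 0+0+0+0+0+0+0+0+0+0+0+0+0+0+0+0+0+0+0+0+0+0+0+0+0+0 mod 2 = 0
  c[22] = d·G[:,22] = (10000011101001010000000011)·(00000000000000000100000000) mod 2 = 0+0+0+0+0+0+0+0+0+0+0+0+0+0+0+0+0+0+0+0+0+0+0+0+0+0 mod 2 = 0
  c[23] = d·G[:,23] = (10000011101001010000000011)·(00000000000000000010000000) mod 2 = 0+0+0+0+0+0+0+0+0+0+0+0+0+0+0+0+0+0+0+0+0+0+0+0+0+0 mod 2 = 0
  c[24] = d·G[:,24] = (10000011101001010000000011)·(00000000000000000001000000) mod 2 = 0+0+0+0+0+0+0+0+0+0+0+0+0+0+0+0+0+0+0+0+0+0+0+0+0+0 mod 2 = 0
  c[25] = d·G[:,25] = (10000011101001010000000011)·(00000000000000000000100000) mod 2 = 0+0+0+0+0+0+0+0+0+0+0+0+0+0+0+0+0+0+0+0+0+0+0+0+0+0 mod 2 = 0
  c[26] = d·G[:,26] = (10000011101001010000000011)·(00000000000000000000010000) mod 2 = 0+0+0+0+0+0+0+0+0+0+0+0+0+0+0+0+0+0+0+0+0+0+0+0+0+0 mod 2 = 0
  c[27] = d·G[:,27] = (10000011101001010000000011)·(00000000000000000000001000) mod 2 = 0+0+0+0+0+0+0+0+0+0+0+0+0+0+0+0+0+0+0+0+0+0+0+0+0+0 mod 2 = 0
  c[28] = d·G[:,28] = (10000011101001010000000011)·(00000000000000000000000100) mod 2 = 0+0+0+0+0+0+0+0+0+0+0+0+0+0+0+0+0+0+0+0+0+0+0+0+0+0 mod 2 = 0
  c[29] = d·G[:,29] = (10000011101001010000000011)·(00000000000000000000000010) mod 2 = 0+0+0+0+0+0+0+0+0+0+0+0+0+0+0+0+0+0+0+0+0+0+0+0+1+0 mod 2 = 1
  c[30] = d·G[:,30] = (10000011101001010000000011)·(00000000000000000000000001) mod 2 = 0+0+0+0+0+0+0+0+0+0+0+0+0+0+0+0+0+0+0+0+0+0+0+0+0+1 mod 2 = 1
Codeword = 1010000000111010001010000000011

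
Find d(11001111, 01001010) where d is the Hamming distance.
XOR = 10000101, count of 1s = 3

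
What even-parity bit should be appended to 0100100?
Sum of data bits: 0+1+0+0+1+0+0 = 2.
2 mod 2 = 0, so parity bit = 0.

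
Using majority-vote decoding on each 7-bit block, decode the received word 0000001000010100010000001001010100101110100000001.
Split into 7-bit blocks and majority-vote each:
  block 1 = 0000001: 1 ones, 6 zeros → 0
  block 2 = 0000101: 2 ones, 5 zeros → 0
  block 3 = 0001000: 1 ones, 6 zeros → 0
  block 4 = 0001001: 2 ones, 5 zeros → 0
  block 5 = 0101001: 3 ones, 4 zeros → 0
  block 6 = 0111010: 4 ones, 3 zeros → 1
  block 7 = 0000001: 1 ones, 6 zeros → 0
Decoded = 0000010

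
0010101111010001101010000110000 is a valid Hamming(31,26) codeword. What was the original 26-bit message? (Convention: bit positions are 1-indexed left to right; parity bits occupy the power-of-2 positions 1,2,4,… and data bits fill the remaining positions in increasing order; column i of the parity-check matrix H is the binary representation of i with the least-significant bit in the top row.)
Parity bits occupy power-of-2 positions; data bits are at positions {3,5,6,7,9,10,11,12,13,14,15,17,18,19,20,21,22,23,24,25,26,27,28,29,30,31} (1-indexed).
Extract: c[3]=1 c[5]=1 c[6]=0 c[7]=1 c[9]=1 c[10]=1 c[11]=0 c[12]=1 c[13]=0 c[14]=0 c[15]=0 c[17]=1 c[18]=0 c[19]=1 c[20]=0 c[21]=1 c[22]=0 c[23]=0 c[24]=0 c[25]=0 c[26]=1 c[27]=1 c[28]=0 c[29]=0 c[30]=0 c[31]=0
Data = 11011101000101010000110000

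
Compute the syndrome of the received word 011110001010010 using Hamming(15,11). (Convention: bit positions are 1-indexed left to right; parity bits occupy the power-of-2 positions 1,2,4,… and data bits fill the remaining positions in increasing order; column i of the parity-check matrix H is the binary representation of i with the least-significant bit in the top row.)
Syndrome s = H · r^T (mod 2), r = 011110001010010:
  s[0] = (101010101010101)·(011110001010010) mod 2 = 0+0+1+0+1+0+0+0+1+0+1+0+0+0+0 mod 2 = 0
  s[1] = (011001100110011)·(011110001010010) mod 2 = 0+1+1+0+0+0+0+0+0+0+1+0+0+1+0 mod 2 = 0
  s[2] = (000111100001111)·(011110001010010) mod 2 = 0+0+0+1+1+0+0+0+0+0+0+0+0+1+0 mod 2 = 1
  s[3] = (000000011111111)·(011110001010010) mod 2 = 0+0+0+0+0+0+0+0+1+0+1+0+0+1+0 mod 2 = 1
Syndrome = 0011
Non-zero syndrome: error at position 12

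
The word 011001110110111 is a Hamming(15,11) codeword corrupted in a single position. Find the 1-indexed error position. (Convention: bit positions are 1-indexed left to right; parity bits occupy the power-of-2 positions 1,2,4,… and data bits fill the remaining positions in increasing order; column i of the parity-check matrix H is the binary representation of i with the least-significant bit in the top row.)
Syndrome s = H · r^T (mod 2), r = 011001110110111:
  s[0] = (101010101010101)·(011001110110111) mod 2 = 0+0+1+0+0+0+1+0+0+0+1+0+1+0+1 mod 2 = 1
  s[1] = (011001100110011)·(011001110110111) mod 2 = 0+1+1+0+0+1+1+0+0+1+1+0+0+1+1 mod 2 = 0
  s[2] = (000111100001111)·(011001110110111) mod 2 = 0+0+0+0+0+1+1+0+0+0+0+0+1+1+1 mod 2 = 1
  s[3] = (000000011111111)·(011001110110111) mod 2 = 0+0+0+0+0+0+0+1+0+1+1+0+1+1+1 mod 2 = 0
Syndrome = 1010
Column i of H is the binary representation of i, so the syndrome is the binary index of the flipped bit.
Read s = 1010 with s[0] as LSB: 1·2^0 + 0·2^1 + 1·2^2 + 0·2^3 = 5.
Error is at bit position 5.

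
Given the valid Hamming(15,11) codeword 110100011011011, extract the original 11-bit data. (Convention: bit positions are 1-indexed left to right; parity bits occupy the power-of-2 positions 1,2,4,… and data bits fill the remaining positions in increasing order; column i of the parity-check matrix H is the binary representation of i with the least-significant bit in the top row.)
Parity bits occupy power-of-2 positions; data bits are at positions {3,5,6,7,9,10,11,12,13,14,15} (1-indexed).
Extract: c[3]=0 c[5]=0 c[6]=0 c[7]=0 c[9]=1 c[10]=0 c[11]=1 c[12]=1 c[13]=0 c[14]=1 c[15]=1
Data = 00001011011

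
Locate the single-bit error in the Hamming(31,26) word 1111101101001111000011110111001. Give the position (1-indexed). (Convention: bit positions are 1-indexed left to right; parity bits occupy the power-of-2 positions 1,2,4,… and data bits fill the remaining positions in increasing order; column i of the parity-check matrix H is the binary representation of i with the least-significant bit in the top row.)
Syndrome s = H · r^T (mod 2), r = 1111101101001111000011110111001:
  s[0] = (1010101010101010101010101010101)·(1111101101001111000011110111001) mod 2 = 1+0+1+0+1+0+1+0+0+0+0+0+1+0+1+0+0+0+0+0+1+0+1+0+0+0+1+0+0+0+1 mod 2 = 0
  s[1] = (0110011001100110011001100110011)·(1111101101001111000011110111001) mod 2 = 0+1+1+0+0+0+1+0+0+1+0+0+0+1+1+0+0+0+0+0+0+1+1+0+0+1+1+0+0+0+1 mod 2 = 1
  s[2] = (0001111000011110000111100001111)·(1111101101001111000011110111001) mod 2 = 0+0+0+1+1+0+1+0+0+0+0+0+1+1+1+0+0+0+0+0+1+1+1+0+0+0+0+1+0+0+1 mod 2 = 1
  s[3] = (0000000111111110000000011111111)·(1111101101001111000011110111001) mod 2 = 0+0+0+0+0+0+0+1+0+1+0+0+1+1+1+0+0+0+0+0+0+0+0+1+0+1+1+1+0+0+1 mod 2 = 0
  s[4] = (0000000000000001111111111111111)·(1111101101001111000011110111001) mod 2 = 0+0+0+0+0+0+0+0+0+0+0+0+0+0+0+1+0+0+0+0+1+1+1+1+0+1+1+1+0+0+1 mod 2 = 1
Syndrome = 01101
Column i of H is the binary representation of i, so the syndrome is the binary index of the flipped bit.
Read s = 01101 with s[0] as LSB: 0·2^0 + 1·2^1 + 1·2^2 + 0·2^3 + 1·2^4 = 22.
Error is at bit position 22.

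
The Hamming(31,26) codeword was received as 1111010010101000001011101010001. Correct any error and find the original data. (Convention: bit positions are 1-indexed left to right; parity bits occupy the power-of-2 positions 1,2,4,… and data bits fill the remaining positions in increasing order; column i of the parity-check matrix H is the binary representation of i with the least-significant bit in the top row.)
Syndrome s = H · r^T (mod 2), r = 1111010010101000001011101010001:
  s[0] = (1010101010101010101010101010101)·(1111010010101000001011101010001) mod 2 = 1+0+1+0+0+0+0+0+1+0+1+0+1+0+0+0+0+0+1+0+1+0+1+0+1+0+1+0+0+0+1 mod 2 = 1
  s[1] = (0110011001100110011001100110011)·(1111010010101000001011101010001) mod 2 = 0+1+1+0+0+1+0+0+0+0+1+0+0+0+0+0+0+0+1+0+0+1+1+0+0+0+1+0+0+0+1 mod 2 = 1
  s[2] = (0001111000011110000111100001111)·(1111010010101000001011101010001) mod 2 = 0+0+0+1+0+1+0+0+0+0+0+0+1+0+0+0+0+0+0+0+1+1+1+0+0+0+0+0+0+0+1 mod 2 = 1
  s[3] = (0000000111111110000000011111111)·(1111010010101000001011101010001) mod 2 = 0+0+0+0+0+0+0+0+1+0+1+0+1+0+0+0+0+0+0+0+0+0+0+0+1+0+1+0+0+0+1 mod 2 = 0
  s[4] = (0000000000000001111111111111111)·(1111010010101000001011101010001) mod 2 = 0+0+0+0+0+0+0+0+0+0+0+0+0+0+0+0+0+0+1+0+1+1+1+0+1+0+1+0+0+0+1 mod 2 = 1
Syndrome = 11101
Column 23 of H equals this syndrome → error at bit 23 (1-indexed).
Flip bit 23: 1111010010101000001011101010001 → 1111010010101000001011001010001
Extract data bits at positions {3,5,6,7,9,10,11,12,13,14,15,17,18,19,20,21,22,23,24,25,26,27,28,29,30,31}: 10101010100001011001010001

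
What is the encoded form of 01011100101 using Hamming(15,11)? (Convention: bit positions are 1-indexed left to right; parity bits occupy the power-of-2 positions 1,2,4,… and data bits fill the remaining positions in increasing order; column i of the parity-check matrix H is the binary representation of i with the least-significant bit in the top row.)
Codeword c = d · G (mod 2), d = 01011100101:
  c[0] = d·G[:,0] = (01011100101)·(11011010101) mod 2 = 0+1+0+1+1+0+0+0+1+0+1 mod 2 = 1
  c[1] = d·G[:,1] = (01011100101)·(10110110011) mod 2 = 0+0+0+1+0+1+0+0+0+0+1 mod 2 = 1
  c[2] = d·G[:,2] = (01011100101)·(10000000000) mod 2 = 0+0+0+0+0+0+0+0+0+0+0 mod 2 = 0
  c[3] = d·G[:,3] = (01011100101)·(01110001111) mod 2 = 0+1+0+1+0+0+0+0+1+0+1 mod 2 = 0
  c[4] = d·G[:,4] = (01011100101)·(01000000000) mod 2 = 0+1+0+0+0+0+0+0+0+0+0 mod 2 = 1
  c[5] = d·G[:,5] = (01011100101)·(00100000000) mod 2 = 0+0+0+0+0+0+0+0+0+0+0 mod 2 = 0
  c[6] = d·G[:,6] = (01011100101)·(00010000000) mod 2 = 0+0+0+1+0+0+0+0+0+0+0 mod 2 = 1
  c[7] = d·G[:,7] = (01011100101)·(00001111111) mod 2 = 0+0+0+0+1+1+0+0+1+0+1 mod 2 = 0
  c[8] = d·G[:,8] = (01011100101)·(00001000000) mod 2 = 0+0+0+0+1+0+0+0+0+0+0 mod 2 = 1
  c[9] = d·G[:,9] = (01011100101)·(00000100000) mod 2 = 0+0+0+0+0+1+0+0+0+0+0 mod 2 = 1
  c[10] = d·G[:,10] = (01011100101)·(00000010000) mod 2 = 0+0+0+0+0+0+0+0+0+0+0 mod 2 = 0
  c[11] = d·G[:,11] = (01011100101)·(00000001000) mod 2 = 0+0+0+0+0+0+0+0+0+0+0 mod 2 = 0
  c[12] = d·G[:,12] = (01011100101)·(00000000100) mod 2 = 0+0+0+0+0+0+0+0+1+0+0 mod 2 = 1
  c[13] = d·G[:,13] = (01011100101)·(00000000010) mod 2 = 0+0+0+0+0+0+0+0+0+0+0 mod 2 = 0
  c[14] = d·G[:,14] = (01011100101)·(00000000001) mod 2 = 0+0+0+0+0+0+0+0+0+0+1 mod 2 = 1
Codeword = 110010101100101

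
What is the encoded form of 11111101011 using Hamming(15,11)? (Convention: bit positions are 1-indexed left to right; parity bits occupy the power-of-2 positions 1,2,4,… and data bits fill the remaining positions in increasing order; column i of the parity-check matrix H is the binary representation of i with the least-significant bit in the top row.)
Codeword c = d · G (mod 2), d = 11111101011:
  c[0] = d·G[:,0] = (11111101011)·(11011010101) mod 2 = 1+1+0+1+1+0+0+0+0+0+1 mod 2 = 1
  c[1] = d·G[:,1] = (11111101011)·(10110110011) mod 2 = 1+0+1+1+0+1+0+0+0+1+1 mod 2 = 0
  c[2] = d·G[:,2] = (11111101011)·(10000000000) mod 2 = 1+0+0+0+0+0+0+0+0+0+0 mod 2 = 1
  c[3] = d·G[:,3] = (11111101011)·(01110001111) mod 2 = 0+1+1+1+0+0+0+1+0+1+1 mod 2 = 0
  c[4] = d·G[:,4] = (11111101011)·(01000000000) mod 2 = 0+1+0+0+0+0+0+0+0+0+0 mod 2 = 1
  c[5] = d·G[:,5] = (11111101011)·(00100000000) mod 2 = 0+0+1+0+0+0+0+0+0+0+0 mod 2 = 1
  c[6] = d·G[:,6] = (11111101011)·(00010000000) mod 2 = 0+0+0+1+0+0+0+0+0+0+0 mod 2 = 1
  c[7] = d·G[:,7] = (11111101011)·(00001111111) mod 2 = 0+0+0+0+1+1+0+1+0+1+1 mod 2 = 1
  c[8] = d·G[:,8] = (11111101011)·(00001000000) mod 2 = 0+0+0+0+1+0+0+0+0+0+0 mod 2 = 1
  c[9] = d·G[:,9] = (11111101011)·(00000100000) mod 2 = 0+0+0+0+0+1+0+0+0+0+0 mod 2 = 1
  c[10] = d·G[:,10] = (11111101011)·(00000010000) mod 2 = 0+0+0+0+0+0+0+0+0+0+0 mod 2 = 0
  c[11] = d·G[:,11] = (11111101011)·(00000001000) mod 2 = 0+0+0+0+0+0+0+1+0+0+0 mod 2 = 1
  c[12] = d·G[:,12] = (11111101011)·(00000000100) mod 2 = 0+0+0+0+0+0+0+0+0+0+0 mod 2 = 0
  c[13] = d·G[:,13] = (11111101011)·(00000000010) mod 2 = 0+0+0+0+0+0+0+0+0+1+0 mod 2 = 1
  c[14] = d·G[:,14] = (11111101011)·(00000000001) mod 2 = 0+0+0+0+0+0+0+0+0+0+1 mod 2 = 1
Codeword = 101011111101011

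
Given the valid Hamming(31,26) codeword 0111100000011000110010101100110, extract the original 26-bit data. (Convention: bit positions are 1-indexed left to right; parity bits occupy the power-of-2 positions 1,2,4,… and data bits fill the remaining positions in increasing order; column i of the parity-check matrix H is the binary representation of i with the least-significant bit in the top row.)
Parity bits occupy power-of-2 positions; data bits are at positions {3,5,6,7,9,10,11,12,13,14,15,17,18,19,20,21,22,23,24,25,26,27,28,29,30,31} (1-indexed).
Extract: c[3]=1 c[5]=1 c[6]=0 c[7]=0 c[9]=0 c[10]=0 c[11]=0 c[12]=1 c[13]=1 c[14]=0 c[15]=0 c[17]=1 c[18]=1 c[19]=0 c[20]=0 c[21]=1 c[22]=0 c[23]=1 c[24]=0 c[25]=1 c[26]=1 c[27]=0 c[28]=0 c[29]=1 c[30]=1 c[31]=0
Data = 11000001100110010101100110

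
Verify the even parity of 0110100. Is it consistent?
Sum of all bits: 0+1+1+0+1+0+0 = 3; 3 mod 2 = 1. Result is 1 → parity error detected.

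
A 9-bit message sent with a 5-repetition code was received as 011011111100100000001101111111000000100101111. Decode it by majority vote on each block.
Split into 5-bit blocks and majority-vote each:
  block 1 = 01101: 3 ones, 2 zeros → 1
  block 2 = 11111: 5 ones, 0 zeros → 1
  block 3 = 00100: 1 ones, 4 zeros → 0
  block 4 = 00000: 0 ones, 5 zeros → 0
  block 5 = 11011: 4 ones, 1 zeros → 1
  block 6 = 11111: 5 ones, 0 zeros → 1
  block 7 = 00000: 0 ones, 5 zeros → 0
  block 8 = 01001: 2 ones, 3 zeros → 0
  block 9 = 01111: 4 ones, 1 zeros → 1
Decoded = 110011001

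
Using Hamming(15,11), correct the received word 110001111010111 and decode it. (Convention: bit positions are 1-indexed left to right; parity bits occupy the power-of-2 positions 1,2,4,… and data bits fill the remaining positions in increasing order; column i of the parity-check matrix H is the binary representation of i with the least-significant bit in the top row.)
Syndrome s = H · r^T (mod 2), r = 110001111010111:
  s[0] = (101010101010101)·(110001111010111) mod 2 = 1+0+0+0+0+0+1+0+1+0+1+0+1+0+1 mod 2 = 0
  s[1] = (011001100110011)·(110001111010111) mod 2 = 0+1+0+0+0+1+1+0+0+0+1+0+0+1+1 mod 2 = 0
  s[2] = (000111100001111)·(110001111010111) mod 2 = 0+0+0+0+0+1+1+0+0+0+0+0+1+1+1 mod 2 = 1
  s[3] = (000000011111111)·(110001111010111) mod 2 = 0+0+0+0+0+0+0+1+1+0+1+0+1+1+1 mod 2 = 0
Syndrome = 0010
Column 4 of H equals this syndrome → error at bit 4 (1-indexed).
Flip bit 4: 110001111010111 → 110101111010111
Extract data bits at positions {3,5,6,7,9,10,11,12,13,14,15}: 00111010111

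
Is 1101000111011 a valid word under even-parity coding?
Sum of all bits: 1+1+0+1+0+0+0+1+1+1+0+1+1 = 8; 8 mod 2 = 0. Result is 0 → valid parity.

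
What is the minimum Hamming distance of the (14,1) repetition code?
d_min = 14 (the only two codewords are 0…0 and 1…1, differing in all 14 positions).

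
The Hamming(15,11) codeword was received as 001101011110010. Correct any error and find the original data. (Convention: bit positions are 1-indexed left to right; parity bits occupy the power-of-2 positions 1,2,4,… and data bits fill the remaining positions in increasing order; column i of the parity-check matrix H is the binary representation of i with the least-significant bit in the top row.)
Syndrome s = H · r^T (mod 2), r = 001101011110010:
  s[0] = (101010101010101)·(001101011110010) mod 2 = 0+0+1+0+0+0+0+0+1+0+1+0+0+0+0 mod 2 = 1
  s[1] = (011001100110011)·(001101011110010) mod 2 = 0+0+1+0+0+1+0+0+0+1+1+0+0+1+0 mod 2 = 1
  s[2] = (000111100001111)·(001101011110010) mod 2 = 0+0+0+1+0+1+0+0+0+0+0+0+0+1+0 mod 2 = 1
  s[3] = (000000011111111)·(001101011110010) mod 2 = 0+0+0+0+0+0+0+1+1+1+1+0+0+1+0 mod 2 = 1
Syndrome = 1111
Column 15 of H equals this syndrome → error at bit 15 (1-indexed).
Flip bit 15: 001101011110010 → 001101011110011
Extract data bits at positions {3,5,6,7,9,10,11,12,13,14,15}: 10101110011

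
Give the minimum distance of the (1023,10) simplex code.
d_min = 512 (every nonzero codeword of the simplex code S_10 has weight 2^(r−1) = 512).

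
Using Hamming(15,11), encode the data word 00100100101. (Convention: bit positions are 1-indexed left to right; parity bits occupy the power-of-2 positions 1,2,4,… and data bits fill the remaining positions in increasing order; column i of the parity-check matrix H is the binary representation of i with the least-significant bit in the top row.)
Codeword c = d · G (mod 2), d = 00100100101:
  c[0] = d·G[:,0] = (00100100101)·(11011010101) mod 2 = 0+0+0+0+0+0+0+0+1+0+1 mod 2 = 0
  c[1] = d·G[:,1] = (00100100101)·(10110110011) mod 2 = 0+0+1+0+0+1+0+0+0+0+1 mod 2 = 1
  c[2] = d·G[:,2] = (00100100101)·(10000000000) mod 2 = 0+0+0+0+0+0+0+0+0+0+0 mod 2 = 0
  c[3] = d·G[:,3] = (00100100101)·(01110001111) mod 2 = 0+0+1+0+0+0+0+0+1+0+1 mod 2 = 1
  c[4] = d·G[:,4] = (00100100101)·(01000000000) mod 2 = 0+0+0+0+0+0+0+0+0+0+0 mod 2 = 0
  c[5] = d·G[:,5] = (00100100101)·(00100000000) mod 2 = 0+0+1+0+0+0+0+0+0+0+0 mod 2 = 1
  c[6] = d·G[:,6] = (00100100101)·(00010000000) mod 2 = 0+0+0+0+0+0+0+0+0+0+0 mod 2 = 0
  c[7] = d·G[:,7] = (00100100101)·(00001111111) mod 2 = 0+0+0+0+0+1+0+0+1+0+1 mod 2 = 1
  c[8] = d·G[:,8] = (00100100101)·(00001000000) mod 2 = 0+0+0+0+0+0+0+0+0+0+0 mod 2 = 0
  c[9] = d·G[:,9] = (00100100101)·(00000100000) mod 2 = 0+0+0+0+0+1+0+0+0+0+0 mod 2 = 1
  c[10] = d·G[:,10] = (00100100101)·(00000010000) mod 2 = 0+0+0+0+0+0+0+0+0+0+0 mod 2 = 0
  c[11] = d·G[:,11] = (00100100101)·(00000001000) mod 2 = 0+0+0+0+0+0+0+0+0+0+0 mod 2 = 0
  c[12] = d·G[:,12] = (00100100101)·(00000000100) mod 2 = 0+0+0+0+0+0+0+0+1+0+0 mod 2 = 1
  c[13] = d·G[:,13] = (00100100101)·(00000000010) mod 2 = 0+0+0+0+0+0+0+0+0+0+0 mod 2 = 0
  c[14] = d·G[:,14] = (00100100101)·(00000000001) mod 2 = 0+0+0+0+0+0+0+0+0+0+1 mod 2 = 1
Codeword = 010101010100101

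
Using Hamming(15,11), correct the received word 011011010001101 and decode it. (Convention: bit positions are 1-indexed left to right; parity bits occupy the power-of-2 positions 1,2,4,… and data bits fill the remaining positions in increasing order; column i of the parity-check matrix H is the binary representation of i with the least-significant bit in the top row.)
Syndrome s = H · r^T (mod 2), r = 011011010001101:
  s[0] = (101010101010101)·(011011010001101) mod 2 = 0+0+1+0+1+0+0+0+0+0+0+0+1+0+1 mod 2 = 0
  s[1] = (011001100110011)·(011011010001101) mod 2 = 0+1+1+0+0+1+0+0+0+0+0+0+0+0+1 mod 2 = 0
  s[2] = (000111100001111)·(011011010001101) mod 2 = 0+0+0+0+1+1+0+0+0+0+0+1+1+0+1 mod 2 = 1
  s[3] = (000000011111111)·(011011010001101) mod 2 = 0+0+0+0+0+0+0+1+0+0+0+1+1+0+1 mod 2 = 0
Syndrome = 0010
Column 4 of H equals this syndrome → error at bit 4 (1-indexed).
Flip bit 4: 011011010001101 → 011111010001101
Extract data bits at positions {3,5,6,7,9,10,11,12,13,14,15}: 11100001101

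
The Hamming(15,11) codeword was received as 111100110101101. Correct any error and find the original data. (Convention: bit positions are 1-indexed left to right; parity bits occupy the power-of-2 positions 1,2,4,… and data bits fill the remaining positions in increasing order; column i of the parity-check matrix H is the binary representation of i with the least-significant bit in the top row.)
Syndrome s = H · r^T (mod 2), r = 111100110101101:
  s[0] = (101010101010101)·(111100110101101) mod 2 = 1+0+1+0+0+0+1+0+0+0+0+0+1+0+1 mod 2 = 1
  s[1] = (011001100110011)·(111100110101101) mod 2 = 0+1+1+0+0+0+1+0+0+1+0+0+0+0+1 mod 2 = 1
  s[2] = (000111100001111)·(111100110101101) mod 2 = 0+0+0+1+0+0+1+0+0+0+0+1+1+0+1 mod 2 = 1
  s[3] = (000000011111111)·(111100110101101) mod 2 = 0+0+0+0+0+0+0+1+0+1+0+1+1+0+1 mod 2 = 1
Syndrome = 1111
Column 15 of H equals this syndrome → error at bit 15 (1-indexed).
Flip bit 15: 111100110101101 → 111100110101100
Extract data bits at positions {3,5,6,7,9,10,11,12,13,14,15}: 10010101100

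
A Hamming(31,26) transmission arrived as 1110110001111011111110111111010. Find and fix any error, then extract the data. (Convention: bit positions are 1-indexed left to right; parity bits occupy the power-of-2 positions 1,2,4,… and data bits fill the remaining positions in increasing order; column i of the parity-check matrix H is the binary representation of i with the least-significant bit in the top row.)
Syndrome s = H · r^T (mod 2), r = 1110110001111011111110111111010:
  s[0] = (1010101010101010101010101010101)·(1110110001111011111110111111010) mod 2 = 1+0+1+0+1+0+0+0+0+0+1+0+1+0+1+0+1+0+1+0+1+0+1+0+1+0+1+0+0+0+0 mod 2 = 0
  s[1] = (0110011001100110011001100110011)·(1110110001111011111110111111010) mod 2 = 0+1+1+0+0+1+0+0+0+1+1+0+0+0+1+0+0+1+1+0+0+0+1+0+0+1+1+0+0+1+0 mod 2 = 0
  s[2] = (0001111000011110000111100001111)·(1110110001111011111110111111010) mod 2 = 0+0+0+0+1+1+0+0+0+0+0+1+1+0+1+0+0+0+0+1+1+0+1+0+0+0+0+1+0+1+0 mod 2 = 0
  s[3] = (0000000111111110000000011111111)·(1110110001111011111110111111010) mod 2 = 0+0+0+0+0+0+0+0+0+1+1+1+1+0+1+0+0+0+0+0+0+0+0+1+1+1+1+1+0+1+0 mod 2 = 1
  s[4] = (0000000000000001111111111111111)·(1110110001111011111110111111010) mod 2 = 0+0+0+0+0+0+0+0+0+0+0+0+0+0+0+1+1+1+1+1+1+0+1+1+1+1+1+1+0+1+0 mod 2 = 1
Syndrome = 00011
Column 24 of H equals this syndrome → error at bit 24 (1-indexed).
Flip bit 24: 1110110001111011111110111111010 → 1110110001111011111110101111010
Extract data bits at positions {3,5,6,7,9,10,11,12,13,14,15,17,18,19,20,21,22,23,24,25,26,27,28,29,30,31}: 11100111101111110101111010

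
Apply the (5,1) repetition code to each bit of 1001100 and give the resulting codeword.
Repeat each bit 5× and concatenate:
1→11111  0→00000  0→00000  1→11111  1→11111  0→00000  0→00000
Codeword = 11111000000000011111111110000000000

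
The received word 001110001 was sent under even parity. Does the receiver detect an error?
Sum of received bits: 0+0+1+1+1+0+0+0+1 = 4; 4 mod 2 = 0. Result is 0 → no error detected.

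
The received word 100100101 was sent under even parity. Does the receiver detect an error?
Sum of received bits: 1+0+0+1+0+0+1+0+1 = 4; 4 mod 2 = 0. Result is 0 → no error detected.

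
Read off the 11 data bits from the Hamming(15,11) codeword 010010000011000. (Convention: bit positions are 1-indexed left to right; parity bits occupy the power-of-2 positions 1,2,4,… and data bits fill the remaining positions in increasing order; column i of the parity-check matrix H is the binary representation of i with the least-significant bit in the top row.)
Parity bits occupy power-of-2 positions; data bits are at positions {3,5,6,7,9,10,11,12,13,14,15} (1-indexed).
Extract: c[3]=0 c[5]=1 c[6]=0 c[7]=0 c[9]=0 c[10]=0 c[11]=1 c[12]=1 c[13]=0 c[14]=0 c[15]=0
Data = 01000011000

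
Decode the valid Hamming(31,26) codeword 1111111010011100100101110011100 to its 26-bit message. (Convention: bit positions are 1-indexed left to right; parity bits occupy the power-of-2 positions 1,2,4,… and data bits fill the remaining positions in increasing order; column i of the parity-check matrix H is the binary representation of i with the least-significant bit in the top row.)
Parity bits occupy power-of-2 positions; data bits are at positions {3,5,6,7,9,10,11,12,13,14,15,17,18,19,20,21,22,23,24,25,26,27,28,29,30,31} (1-indexed).
Extract: c[3]=1 c[5]=1 c[6]=1 c[7]=1 c[9]=1 c[10]=0 c[11]=0 c[12]=1 c[13]=1 c[14]=1 c[15]=0 c[17]=1 c[18]=0 c[19]=0 c[20]=1 c[21]=0 c[22]=1 c[23]=1 c[24]=1 c[25]=0 c[26]=0 c[27]=1 c[28]=1 c[29]=1 c[30]=0 c[31]=0
Data = 11111001110100101110011100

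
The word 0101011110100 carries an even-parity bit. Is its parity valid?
Sum of all bits: 0+1+0+1+0+1+1+1+1+0+1+0+0 = 7; 7 mod 2 = 1. Result is 1 → parity error detected.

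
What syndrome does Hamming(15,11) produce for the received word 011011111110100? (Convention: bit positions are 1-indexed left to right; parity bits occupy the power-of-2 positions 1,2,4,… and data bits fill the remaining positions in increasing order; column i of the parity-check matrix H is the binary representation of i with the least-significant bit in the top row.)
Syndrome s = H · r^T (mod 2), r = 011011111110100:
  s[0] = (101010101010101)·(011011111110100) mod 2 = 0+0+1+0+1+0+1+0+1+0+1+0+1+0+0 mod 2 = 0
  s[1] = (011001100110011)·(011011111110100) mod 2 = 0+1+1+0+0+1+1+0+0+1+1+0+0+0+0 mod 2 = 0
  s[2] = (000111100001111)·(011011111110100) mod 2 = 0+0+0+0+1+1+1+0+0+0+0+0+1+0+0 mod 2 = 0
  s[3] = (000000011111111)·(011011111110100) mod 2 = 0+0+0+0+0+0+0+1+1+1+1+0+1+0+0 mod 2 = 1
Syndrome = 0001
Non-zero syndrome: error at position 8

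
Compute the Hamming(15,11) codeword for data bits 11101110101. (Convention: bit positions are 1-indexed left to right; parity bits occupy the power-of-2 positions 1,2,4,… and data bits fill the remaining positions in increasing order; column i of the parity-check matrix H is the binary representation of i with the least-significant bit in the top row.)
Codeword c = d · G (mod 2), d = 11101110101:
  c[0] = d·G[:,0] = (11101110101)·(11011010101) mod 2 = 1+1+0+0+1+0+1+0+1+0+1 mod 2 = 0
  c[1] = d·G[:,1] = (11101110101)·(10110110011) mod 2 = 1+0+1+0+0+1+1+0+0+0+1 mod 2 = 1
  c[2] = d·G[:,2] = (11101110101)·(10000000000) mod 2 = 1+0+0+0+0+0+0+0+0+0+0 mod 2 = 1
  c[3] = d·G[:,3] = (11101110101)·(01110001111) mod 2 = 0+1+1+0+0+0+0+0+1+0+1 mod 2 = 0
  c[4] = d·G[:,4] = (11101110101)·(01000000000) mod 2 = 0+1+0+0+0+0+0+0+0+0+0 mod 2 = 1
  c[5] = d·G[:,5] = (11101110101)·(00100000000) mod 2 = 0+0+1+0+0+0+0+0+0+0+0 mod 2 = 1
  c[6] = d·G[:,6] = (11101110101)·(00010000000) mod 2 = 0+0+0+0+0+0+0+0+0+0+0 mod 2 = 0
  c[7] = d·G[:,7] = (11101110101)·(00001111111) mod 2 = 0+0+0+0+1+1+1+0+1+0+1 mod 2 = 1
  c[8] = d·G[:,8] = (11101110101)·(00001000000) mod 2 = 0+0+0+0+1+0+0+0+0+0+0 mod 2 = 1
  c[9] = d·G[:,9] = (11101110101)·(00000100000) mod 2 = 0+0+0+0+0+1+0+0+0+0+0 mod 2 = 1
  c[10] = d·G[:,10] = (11101110101)·(00000010000) mod 2 = 0+0+0+0+0+0+1+0+0+0+0 mod 2 = 1
  c[11] = d·G[:,11] = (11101110101)·(00000001000) mod 2 = 0+0+0+0+0+0+0+0+0+0+0 mod 2 = 0
  c[12] = d·G[:,12] = (11101110101)·(00000000100) mod 2 = 0+0+0+0+0+0+0+0+1+0+0 mod 2 = 1
  c[13] = d·G[:,13] = (11101110101)·(00000000010) mod 2 = 0+0+0+0+0+0+0+0+0+0+0 mod 2 = 0
  c[14] = d·G[:,14] = (11101110101)·(00000000001) mod 2 = 0+0+0+0+0+0+0+0+0+0+1 mod 2 = 1
Codeword = 011011011110101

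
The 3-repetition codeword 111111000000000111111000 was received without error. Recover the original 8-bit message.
Split into 3-bit blocks: 111 111 000 000 000 111 111 000
Data = 11000110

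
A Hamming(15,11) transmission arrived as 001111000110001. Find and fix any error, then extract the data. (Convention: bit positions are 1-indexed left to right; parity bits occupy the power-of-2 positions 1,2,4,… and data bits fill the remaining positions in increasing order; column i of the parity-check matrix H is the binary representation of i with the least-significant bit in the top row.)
Syndrome s = H · r^T (mod 2), r = 001111000110001:
  s[0] = (101010101010101)·(001111000110001) mod 2 = 0+0+1+0+1+0+0+0+0+0+1+0+0+0+1 mod 2 = 0
  s[1] = (011001100110011)·(001111000110001) mod 2 = 0+0+1+0+0+1+0+0+0+1+1+0+0+0+1 mod 2 = 1
  s[2] = (000111100001111)·(001111000110001) mod 2 = 0+0+0+1+1+1+0+0+0+0+0+0+0+0+1 mod 2 = 0
  s[3] = (000000011111111)·(001111000110001) mod 2 = 0+0+0+0+0+0+0+0+0+1+1+0+0+0+1 mod 2 = 1
Syndrome = 0101
Column 10 of H equals this syndrome → error at bit 10 (1-indexed).
Flip bit 10: 001111000110001 → 001111000010001
Extract data bits at positions {3,5,6,7,9,10,11,12,13,14,15}: 11100010001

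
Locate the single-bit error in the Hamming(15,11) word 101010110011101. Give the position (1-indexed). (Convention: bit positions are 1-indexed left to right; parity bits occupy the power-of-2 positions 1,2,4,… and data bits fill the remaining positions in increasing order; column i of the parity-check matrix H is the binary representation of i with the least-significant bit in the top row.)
Syndrome s = H · r^T (mod 2), r = 101010110011101:
  s[0] = (101010101010101)·(101010110011101) mod 2 = 1+0+1+0+1+0+1+0+0+0+1+0+1+0+1 mod 2 = 1
  s[1] = (011001100110011)·(101010110011101) mod 2 = 0+0+1+0+0+0+1+0+0+0+1+0+0+0+1 mod 2 = 0
  s[2] = (000111100001111)·(101010110011101) mod 2 = 0+0+0+0+1+0+1+0+0+0+0+1+1+0+1 mod 2 = 1
  s[3] = (000000011111111)·(101010110011101) mod 2 = 0+0+0+0+0+0+0+1+0+0+1+1+1+0+1 mod 2 = 1
Syndrome = 1011
Column i of H is the binary representation of i, so the syndrome is the binary index of the flipped bit.
Read s = 1011 with s[0] as LSB: 1·2^0 + 0·2^1 + 1·2^2 + 1·2^3 = 13.
Error is at bit position 13.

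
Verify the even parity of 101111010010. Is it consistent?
Sum of all bits: 1+0+1+1+1+1+0+1+0+0+1+0 = 7; 7 mod 2 = 1. Result is 1 → parity error detected.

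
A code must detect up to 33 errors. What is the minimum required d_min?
Detecting e errors requires d_min ≥ e + 1 = 33 + 1 = 34.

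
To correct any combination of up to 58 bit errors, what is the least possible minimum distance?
Correcting t errors requires d_min ≥ 2t + 1 = 2·58 + 1 = 117.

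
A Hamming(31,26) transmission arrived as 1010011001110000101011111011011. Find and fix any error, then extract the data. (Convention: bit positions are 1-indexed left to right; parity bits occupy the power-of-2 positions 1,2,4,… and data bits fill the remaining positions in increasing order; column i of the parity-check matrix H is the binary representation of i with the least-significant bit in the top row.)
Syndrome s = H · r^T (mod 2), r = 1010011001110000101011111011011:
  s[0] = (1010101010101010101010101010101)·(1010011001110000101011111011011) mod 2 = 1+0+1+0+0+0+1+0+0+0+1+0+0+0+0+0+1+0+1+0+1+0+1+0+1+0+1+0+0+0+1 mod 2 = 1
  s[1] = (0110011001100110011001100110011)·(1010011001110000101011111011011) mod 2 = 0+0+1+0+0+1+1+0+0+1+1+0+0+0+0+0+0+0+1+0+0+1+1+0+0+0+1+0+0+1+1 mod 2 = 1
  s[2] = (0001111000011110000111100001111)·(1010011001110000101011111011011) mod 2 = 0+0+0+0+0+1+1+0+0+0+0+1+0+0+0+0+0+0+0+0+1+1+1+0+0+0+0+1+0+1+1 mod 2 = 1
  s[3] = (0000000111111110000000011111111)·(1010011001110000101011111011011) mod 2 = 0+0+0+0+0+0+0+0+0+1+1+1+0+0+0+0+0+0+0+0+0+0+0+1+1+0+1+1+0+1+1 mod 2 = 1
  s[4] = (0000000000000001111111111111111)·(1010011001110000101011111011011) mod 2 = 0+0+0+0+0+0+0+0+0+0+0+0+0+0+0+0+1+0+1+0+1+1+1+1+1+0+1+1+0+1+1 mod 2 = 1
Syndrome = 11111
Column 31 of H equals this syndrome → error at bit 31 (1-indexed).
Flip bit 31: 1010011001110000101011111011011 → 1010011001110000101011111011010
Extract data bits at positions {3,5,6,7,9,10,11,12,13,14,15,17,18,19,20,21,22,23,24,25,26,27,28,29,30,31}: 10110111000101011111011010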